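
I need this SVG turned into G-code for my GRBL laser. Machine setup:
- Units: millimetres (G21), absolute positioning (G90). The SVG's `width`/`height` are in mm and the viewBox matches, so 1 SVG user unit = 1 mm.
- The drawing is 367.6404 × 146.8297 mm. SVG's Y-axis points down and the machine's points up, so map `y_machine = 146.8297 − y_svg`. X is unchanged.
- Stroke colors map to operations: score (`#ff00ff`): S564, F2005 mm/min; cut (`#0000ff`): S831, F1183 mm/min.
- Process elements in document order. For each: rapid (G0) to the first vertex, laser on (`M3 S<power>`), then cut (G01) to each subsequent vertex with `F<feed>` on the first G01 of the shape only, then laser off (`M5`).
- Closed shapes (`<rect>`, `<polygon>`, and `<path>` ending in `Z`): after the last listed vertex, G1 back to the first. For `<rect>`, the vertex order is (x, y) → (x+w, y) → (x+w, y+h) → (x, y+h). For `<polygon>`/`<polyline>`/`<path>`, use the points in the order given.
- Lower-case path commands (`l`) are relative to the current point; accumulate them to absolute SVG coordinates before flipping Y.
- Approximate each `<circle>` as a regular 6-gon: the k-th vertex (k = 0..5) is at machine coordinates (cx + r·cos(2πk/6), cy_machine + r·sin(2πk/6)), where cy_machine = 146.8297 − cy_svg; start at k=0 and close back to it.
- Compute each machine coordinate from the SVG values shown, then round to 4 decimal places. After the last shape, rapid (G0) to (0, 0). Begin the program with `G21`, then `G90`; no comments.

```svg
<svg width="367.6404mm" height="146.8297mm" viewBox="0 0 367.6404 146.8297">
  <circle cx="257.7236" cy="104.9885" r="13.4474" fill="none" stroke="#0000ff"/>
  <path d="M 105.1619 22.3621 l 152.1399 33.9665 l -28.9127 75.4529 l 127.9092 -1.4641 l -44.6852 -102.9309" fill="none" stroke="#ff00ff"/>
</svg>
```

1 u = 1 mm; y_m = 146.8297 − y.

[1] `<circle>` circle, #0000ff→cut S831 F1183: (271.1710,41.8412) → (264.4473,53.4870) → (250.9999,53.4870) → (244.2762,41.8412) → (250.9999,30.1954) → (264.4473,30.1954) → (271.1710,41.8412) (closed)

[2] `<path>` open polyline, #ff00ff→score S564 F2005: (105.1619,124.4676) → (257.3018,90.5011) → (228.3891,15.0482) → (356.2983,16.5123) → (311.6131,119.4432)

G21
G90
G0 X271.1710 Y41.8412
M3 S831
G01 X264.4473 Y53.4870 F1183
G01 X250.9999 Y53.4870
G01 X244.2762 Y41.8412
G01 X250.9999 Y30.1954
G01 X264.4473 Y30.1954
G01 X271.1710 Y41.8412
M5
G0 X105.1619 Y124.4676
M3 S564
G01 X257.3018 Y90.5011 F2005
G01 X228.3891 Y15.0482
G01 X356.2983 Y16.5123
G01 X311.6131 Y119.4432
M5
G0 X0.0000 Y0.0000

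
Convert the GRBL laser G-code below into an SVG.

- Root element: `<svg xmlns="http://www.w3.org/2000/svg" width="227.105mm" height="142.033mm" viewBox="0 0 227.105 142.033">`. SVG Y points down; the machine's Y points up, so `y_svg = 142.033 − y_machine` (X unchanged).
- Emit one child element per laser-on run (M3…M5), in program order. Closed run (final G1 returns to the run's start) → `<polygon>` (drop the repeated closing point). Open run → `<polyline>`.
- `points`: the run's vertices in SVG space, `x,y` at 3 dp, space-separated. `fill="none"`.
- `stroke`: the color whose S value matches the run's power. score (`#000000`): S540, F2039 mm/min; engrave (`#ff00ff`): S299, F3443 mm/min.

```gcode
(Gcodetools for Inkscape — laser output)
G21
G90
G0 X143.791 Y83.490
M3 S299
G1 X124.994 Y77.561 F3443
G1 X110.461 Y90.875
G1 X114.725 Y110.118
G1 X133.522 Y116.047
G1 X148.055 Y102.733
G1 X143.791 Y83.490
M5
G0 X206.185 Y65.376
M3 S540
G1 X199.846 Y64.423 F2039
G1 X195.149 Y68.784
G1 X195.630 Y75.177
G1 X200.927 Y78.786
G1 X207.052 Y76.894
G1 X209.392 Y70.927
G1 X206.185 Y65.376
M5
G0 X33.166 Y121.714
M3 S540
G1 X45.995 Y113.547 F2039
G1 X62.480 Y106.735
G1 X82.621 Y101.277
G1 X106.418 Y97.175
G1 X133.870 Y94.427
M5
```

Each laser-on run becomes one SVG element. Flip Y back into SVG space with y_svg = 142.033 − y_machine.

Run 1: S299 ⇒ engrave layer `#ff00ff`. The run returns to its start, so emit a `<polygon>` with points (Y-flipped): 143.791,58.543 124.994,64.472 110.461,51.158 114.725,31.915 133.522,25.986 148.055,39.300.

Run 2: power S540 maps to stroke `#000000` (score). The run returns to its start, so emit a `<polygon>` with points (Y-flipped): 206.185,76.657 199.846,77.610 195.149,73.249 195.630,66.856 200.927,63.247 207.052,65.139 209.392,71.106.

Run 3: S540 ⇒ score layer `#000000`. The run is open, so emit a `<polyline>` with points (Y-flipped): 33.166,20.319 45.995,28.486 62.480,35.298 82.621,40.756 106.418,44.858 133.870,47.606.

<svg xmlns="http://www.w3.org/2000/svg" width="227.105mm" height="142.033mm" viewBox="0 0 227.105 142.033">
  <polygon points="143.791,58.543 124.994,64.472 110.461,51.158 114.725,31.915 133.522,25.986 148.055,39.300" fill="none" stroke="#ff00ff"/>
  <polygon points="206.185,76.657 199.846,77.610 195.149,73.249 195.630,66.856 200.927,63.247 207.052,65.139 209.392,71.106" fill="none" stroke="#000000"/>
  <polyline points="33.166,20.319 45.995,28.486 62.480,35.298 82.621,40.756 106.418,44.858 133.870,47.606" fill="none" stroke="#000000"/>
</svg>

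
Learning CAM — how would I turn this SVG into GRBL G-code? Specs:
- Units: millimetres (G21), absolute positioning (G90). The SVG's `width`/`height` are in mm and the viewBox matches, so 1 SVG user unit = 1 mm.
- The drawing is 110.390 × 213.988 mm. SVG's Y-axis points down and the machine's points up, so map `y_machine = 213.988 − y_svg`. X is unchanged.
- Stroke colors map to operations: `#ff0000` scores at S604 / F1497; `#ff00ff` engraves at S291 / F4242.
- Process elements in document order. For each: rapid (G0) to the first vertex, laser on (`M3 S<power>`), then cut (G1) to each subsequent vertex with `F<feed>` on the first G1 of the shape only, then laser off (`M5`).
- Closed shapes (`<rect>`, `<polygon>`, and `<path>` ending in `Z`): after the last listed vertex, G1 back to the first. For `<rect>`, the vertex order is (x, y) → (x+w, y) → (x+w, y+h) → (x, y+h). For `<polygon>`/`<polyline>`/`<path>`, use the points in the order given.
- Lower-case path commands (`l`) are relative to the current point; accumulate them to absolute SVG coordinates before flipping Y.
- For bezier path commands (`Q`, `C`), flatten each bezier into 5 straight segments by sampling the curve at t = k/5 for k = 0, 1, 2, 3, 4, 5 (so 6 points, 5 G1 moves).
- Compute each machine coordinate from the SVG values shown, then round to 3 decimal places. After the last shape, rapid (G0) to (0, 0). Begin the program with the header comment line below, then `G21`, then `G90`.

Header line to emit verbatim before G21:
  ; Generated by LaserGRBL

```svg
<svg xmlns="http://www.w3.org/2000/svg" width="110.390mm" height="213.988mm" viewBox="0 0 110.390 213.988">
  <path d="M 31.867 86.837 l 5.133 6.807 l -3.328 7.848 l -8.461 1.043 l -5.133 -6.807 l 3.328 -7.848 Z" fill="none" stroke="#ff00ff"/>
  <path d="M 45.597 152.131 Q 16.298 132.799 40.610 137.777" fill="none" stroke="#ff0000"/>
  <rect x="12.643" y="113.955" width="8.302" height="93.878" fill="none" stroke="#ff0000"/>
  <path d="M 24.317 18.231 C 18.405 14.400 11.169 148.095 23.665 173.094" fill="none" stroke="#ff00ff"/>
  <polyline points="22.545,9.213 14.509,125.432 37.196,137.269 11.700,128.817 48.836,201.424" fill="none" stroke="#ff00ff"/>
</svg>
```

viewBox `0 0 110.390 213.988` with mm width/height → 1 unit = 1 mm. Flip: y_m = 213.988 − y_svg.

**Shape 1** — `<path>` regular polygon, stroke `#ff00ff` → engrave (S291, F4242). Machine vertices: (31.867,127.151) → (37.000,120.344) → (33.672,112.496) → (25.211,111.453) → (20.078,118.260) → (23.406,126.108) → (31.867,127.151). Closed: final G1 returns to the first vertex.

**Shape 2** — `<path>` quadratic bezier, stroke `#ff0000` → score (S604, F1497). Control points (SVG): P0=(45.597,152.131), P1=(16.298,132.799), P2=(40.610,137.777); sampled at t=k/5. Machine vertices: (45.597,61.857) → (36.022,68.617) → (30.736,73.433) → (29.738,76.304) → (33.030,77.230) → (40.610,76.211). Open path.

**Shape 3** — `<rect>` rectangle, stroke `#ff0000` → score (S604, F1497). Machine vertices: (12.643,100.033) → (20.945,100.033) → (20.945,6.155) → (12.643,6.155) → (12.643,100.033). Closed: final G1 returns to the first vertex.

**Shape 4** — `<path>` cubic bezier, stroke `#ff00ff` → engrave (S291, F4242). Control points (SVG): P0=(24.317,18.231), P1=(18.405,14.400), P2=(11.169,148.095), P3=(23.665,173.094); sampled at t=k/5. Machine vertices: (24.317,195.757) → (20.779,183.522) → (17.935,150.100) → (16.794,107.309) → (18.367,66.967) → (23.665,40.894). Open path.

**Shape 5** — `<polyline>` open polyline, stroke `#ff00ff` → engrave (S291, F4242). Machine vertices: (22.545,204.775) → (14.509,88.556) → (37.196,76.719) → (11.700,85.171) → (48.836,12.564). Open path.

; Generated by LaserGRBL
G21
G90
G0 X31.867 Y127.151
M3 S291
G1 X37.000 Y120.344 F4242
G1 X33.672 Y112.496
G1 X25.211 Y111.453
G1 X20.078 Y118.260
G1 X23.406 Y126.108
G1 X31.867 Y127.151
M5
G0 X45.597 Y61.857
M3 S604
G1 X36.022 Y68.617 F1497
G1 X30.736 Y73.433
G1 X29.738 Y76.304
G1 X33.030 Y77.230
G1 X40.610 Y76.211
M5
G0 X12.643 Y100.033
M3 S604
G1 X20.945 Y100.033 F1497
G1 X20.945 Y6.155
G1 X12.643 Y6.155
G1 X12.643 Y100.033
M5
G0 X24.317 Y195.757
M3 S291
G1 X20.779 Y183.522 F4242
G1 X17.935 Y150.100
G1 X16.794 Y107.309
G1 X18.367 Y66.967
G1 X23.665 Y40.894
M5
G0 X22.545 Y204.775
M3 S291
G1 X14.509 Y88.556 F4242
G1 X37.196 Y76.719
G1 X11.700 Y85.171
G1 X48.836 Y12.564
M5
G0 X0.000 Y0.000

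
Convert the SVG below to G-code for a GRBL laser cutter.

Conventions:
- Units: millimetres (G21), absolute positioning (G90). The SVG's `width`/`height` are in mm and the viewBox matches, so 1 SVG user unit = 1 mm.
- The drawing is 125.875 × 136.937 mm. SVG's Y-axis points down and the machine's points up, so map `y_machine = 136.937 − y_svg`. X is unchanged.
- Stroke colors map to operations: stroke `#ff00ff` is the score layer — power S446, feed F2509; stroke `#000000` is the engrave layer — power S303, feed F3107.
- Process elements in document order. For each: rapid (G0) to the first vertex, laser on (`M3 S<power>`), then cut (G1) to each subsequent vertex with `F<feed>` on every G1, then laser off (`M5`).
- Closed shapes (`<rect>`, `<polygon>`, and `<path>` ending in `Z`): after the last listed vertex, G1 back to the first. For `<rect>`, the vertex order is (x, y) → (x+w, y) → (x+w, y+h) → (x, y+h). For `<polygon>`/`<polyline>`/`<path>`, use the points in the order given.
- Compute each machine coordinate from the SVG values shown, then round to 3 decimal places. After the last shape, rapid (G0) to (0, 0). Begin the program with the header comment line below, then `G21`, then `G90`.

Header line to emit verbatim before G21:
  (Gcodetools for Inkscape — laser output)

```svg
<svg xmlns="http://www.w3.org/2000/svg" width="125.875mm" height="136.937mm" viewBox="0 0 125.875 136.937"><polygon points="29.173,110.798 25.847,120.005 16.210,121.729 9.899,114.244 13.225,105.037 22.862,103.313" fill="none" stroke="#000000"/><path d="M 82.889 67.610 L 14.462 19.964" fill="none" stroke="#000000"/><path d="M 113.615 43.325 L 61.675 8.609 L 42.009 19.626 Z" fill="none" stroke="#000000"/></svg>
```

viewBox `0 0 125.875 136.937` with mm width/height → 1 unit = 1 mm. Flip: y_m = 136.937 − y_svg.

**Shape 1** — `<polygon>` regular polygon, stroke `#000000` → engrave (S303, F3107). Machine vertices: (29.173,26.139) → (25.847,16.932) → (16.210,15.208) → (9.899,22.693) → (13.225,31.900) → (22.862,33.624) → (29.173,26.139). Closed: final G1 returns to the first vertex.

**Shape 2** — `<path>` line segment, stroke `#000000` → engrave (S303, F3107). Machine vertices: (82.889,69.327) → (14.462,116.973). Open path.

**Shape 3** — `<path>` closed polygon, stroke `#000000` → engrave (S303, F3107). Machine vertices: (113.615,93.612) → (61.675,128.328) → (42.009,117.311) → (113.615,93.612). Closed: final G1 returns to the first vertex.

(Gcodetools for Inkscape — laser output)
G21
G90
G0 X29.173 Y26.139
M3 S303
G1 X25.847 Y16.932 F3107
G1 X16.210 Y15.208 F3107
G1 X9.899 Y22.693 F3107
G1 X13.225 Y31.900 F3107
G1 X22.862 Y33.624 F3107
G1 X29.173 Y26.139 F3107
M5
G0 X82.889 Y69.327
M3 S303
G1 X14.462 Y116.973 F3107
M5
G0 X113.615 Y93.612
M3 S303
G1 X61.675 Y128.328 F3107
G1 X42.009 Y117.311 F3107
G1 X113.615 Y93.612 F3107
M5
G0 X0.000 Y0.000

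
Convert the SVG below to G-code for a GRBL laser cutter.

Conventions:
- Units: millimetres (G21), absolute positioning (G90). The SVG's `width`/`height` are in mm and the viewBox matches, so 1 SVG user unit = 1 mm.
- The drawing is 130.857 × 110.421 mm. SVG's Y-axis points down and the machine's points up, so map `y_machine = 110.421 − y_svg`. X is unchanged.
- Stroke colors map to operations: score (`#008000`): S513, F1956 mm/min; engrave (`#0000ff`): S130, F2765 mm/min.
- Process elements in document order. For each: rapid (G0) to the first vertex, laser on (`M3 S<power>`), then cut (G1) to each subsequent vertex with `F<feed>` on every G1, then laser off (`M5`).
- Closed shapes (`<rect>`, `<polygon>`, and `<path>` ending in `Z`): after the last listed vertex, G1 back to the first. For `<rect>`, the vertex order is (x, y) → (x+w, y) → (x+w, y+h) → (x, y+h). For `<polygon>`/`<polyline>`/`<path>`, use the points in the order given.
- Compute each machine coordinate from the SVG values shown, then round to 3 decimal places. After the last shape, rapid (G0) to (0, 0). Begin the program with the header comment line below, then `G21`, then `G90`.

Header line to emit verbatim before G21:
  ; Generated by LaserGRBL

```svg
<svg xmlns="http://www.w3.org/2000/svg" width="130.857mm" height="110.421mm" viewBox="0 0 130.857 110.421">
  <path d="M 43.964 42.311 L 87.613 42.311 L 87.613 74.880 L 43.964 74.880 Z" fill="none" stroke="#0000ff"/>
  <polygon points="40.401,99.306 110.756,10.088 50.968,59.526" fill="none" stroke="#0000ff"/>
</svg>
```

Since the viewBox matches the mm dimensions, user units are millimetres directly. The only transform is the Y-flip y_m = 110.421 − y_svg.

Shape 1 is a rectangle drawn with `<path>`. Its stroke #0000ff means engrave at S130, F2765. After flipping Y the toolpath is (43.964,68.110) → (87.613,68.110) → (87.613,35.541) → (43.964,35.541) → (43.964,68.110), returning to the start.

Shape 2 is a closed polygon drawn with `<polygon>`. Its stroke #0000ff means engrave at S130, F2765. After flipping Y the toolpath is (40.401,11.115) → (110.756,100.333) → (50.968,50.895) → (40.401,11.115), returning to the start.

; Generated by LaserGRBL
G21
G90
G0 X43.964 Y68.110
M3 S130
G1 X87.613 Y68.110 F2765
G1 X87.613 Y35.541 F2765
G1 X43.964 Y35.541 F2765
G1 X43.964 Y68.110 F2765
M5
G0 X40.401 Y11.115
M3 S130
G1 X110.756 Y100.333 F2765
G1 X50.968 Y50.895 F2765
G1 X40.401 Y11.115 F2765
M5
G0 X0.000 Y0.000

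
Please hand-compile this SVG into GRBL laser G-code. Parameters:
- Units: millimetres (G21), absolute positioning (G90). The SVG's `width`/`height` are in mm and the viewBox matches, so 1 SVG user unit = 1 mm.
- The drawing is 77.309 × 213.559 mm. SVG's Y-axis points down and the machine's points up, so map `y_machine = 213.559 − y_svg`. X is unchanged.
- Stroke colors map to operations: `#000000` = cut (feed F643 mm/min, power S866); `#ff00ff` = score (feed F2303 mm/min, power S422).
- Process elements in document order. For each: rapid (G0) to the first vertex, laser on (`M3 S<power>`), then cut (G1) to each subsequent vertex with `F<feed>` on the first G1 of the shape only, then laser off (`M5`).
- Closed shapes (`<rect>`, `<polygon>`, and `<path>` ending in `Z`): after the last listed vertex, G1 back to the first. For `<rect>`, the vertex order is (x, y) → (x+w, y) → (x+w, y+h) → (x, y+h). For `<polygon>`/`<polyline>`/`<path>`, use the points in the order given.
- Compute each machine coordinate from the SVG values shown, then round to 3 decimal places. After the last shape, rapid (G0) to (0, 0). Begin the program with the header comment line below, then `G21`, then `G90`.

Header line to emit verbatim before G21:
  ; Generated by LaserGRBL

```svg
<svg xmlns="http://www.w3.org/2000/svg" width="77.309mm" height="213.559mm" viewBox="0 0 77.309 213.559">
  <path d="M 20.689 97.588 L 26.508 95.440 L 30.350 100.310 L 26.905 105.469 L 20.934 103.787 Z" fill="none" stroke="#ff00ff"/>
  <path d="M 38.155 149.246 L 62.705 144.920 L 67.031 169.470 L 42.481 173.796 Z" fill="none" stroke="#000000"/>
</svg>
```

; Generated by LaserGRBL
G21
G90
G0 X20.689 Y115.971
M3 S422
G1 X26.508 Y118.119 F2303
G1 X30.350 Y113.249
G1 X26.905 Y108.090
G1 X20.934 Y109.772
G1 X20.689 Y115.971
M5
G0 X38.155 Y64.313
M3 S866
G1 X62.705 Y68.639 F643
G1 X67.031 Y44.089
G1 X42.481 Y39.763
G1 X38.155 Y64.313
M5
G0 X0.000 Y0.000

viewBox `0 0 77.309 213.559` with mm width/height → 1 unit = 1 mm. Flip: y_m = 213.559 − y_svg.

**Shape 1** — `<path>` regular polygon, stroke `#ff00ff` → score (S422, F2303). Machine vertices: (20.689,115.971) → (26.508,118.119) → (30.350,113.249) → (26.905,108.090) → (20.934,109.772) → (20.689,115.971). Closed: final G1 returns to the first vertex.

**Shape 2** — `<path>` regular polygon, stroke `#000000` → cut (S866, F643). Machine vertices: (38.155,64.313) → (62.705,68.639) → (67.031,44.089) → (42.481,39.763) → (38.155,64.313). Closed: final G1 returns to the first vertex.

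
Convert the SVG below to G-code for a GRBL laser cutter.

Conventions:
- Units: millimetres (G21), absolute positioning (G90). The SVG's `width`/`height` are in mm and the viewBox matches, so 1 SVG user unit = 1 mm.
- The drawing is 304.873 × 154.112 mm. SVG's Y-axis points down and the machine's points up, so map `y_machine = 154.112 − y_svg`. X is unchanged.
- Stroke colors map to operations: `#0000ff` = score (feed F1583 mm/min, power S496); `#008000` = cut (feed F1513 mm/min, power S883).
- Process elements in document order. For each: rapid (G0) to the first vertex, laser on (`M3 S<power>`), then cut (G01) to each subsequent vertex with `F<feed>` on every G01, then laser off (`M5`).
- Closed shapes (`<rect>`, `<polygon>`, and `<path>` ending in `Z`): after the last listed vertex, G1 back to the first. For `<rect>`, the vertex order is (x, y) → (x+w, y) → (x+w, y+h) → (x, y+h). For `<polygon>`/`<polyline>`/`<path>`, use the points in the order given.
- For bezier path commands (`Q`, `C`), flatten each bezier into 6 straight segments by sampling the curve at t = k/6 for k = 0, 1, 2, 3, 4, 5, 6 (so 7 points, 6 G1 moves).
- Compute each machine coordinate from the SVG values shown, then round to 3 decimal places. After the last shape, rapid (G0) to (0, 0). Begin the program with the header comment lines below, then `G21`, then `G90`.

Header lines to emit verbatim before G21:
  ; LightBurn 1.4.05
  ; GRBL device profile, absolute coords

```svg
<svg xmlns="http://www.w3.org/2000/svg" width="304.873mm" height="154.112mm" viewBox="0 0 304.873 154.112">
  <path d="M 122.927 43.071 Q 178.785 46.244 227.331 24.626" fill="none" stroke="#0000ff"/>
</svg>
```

Since the viewBox matches the mm dimensions, user units are millimetres directly. The only transform is the Y-flip y_m = 154.112 − y_svg.

Shape 1 is a quadratic bezier drawn with `<path>`. Its stroke #0000ff means score at S496, F1583. After flipping Y the toolpath is (122.927,111.041) → (141.343,110.672) → (159.353,111.680) → (176.957,114.066) → (194.155,117.829) → (210.946,122.969) → (227.331,129.486).

; LightBurn 1.4.05
; GRBL device profile, absolute coords
G21
G90
G0 X122.927 Y111.041
M3 S496
G01 X141.343 Y110.672 F1583
G01 X159.353 Y111.680 F1583
G01 X176.957 Y114.066 F1583
G01 X194.155 Y117.829 F1583
G01 X210.946 Y122.969 F1583
G01 X227.331 Y129.486 F1583
M5
G0 X0.000 Y0.000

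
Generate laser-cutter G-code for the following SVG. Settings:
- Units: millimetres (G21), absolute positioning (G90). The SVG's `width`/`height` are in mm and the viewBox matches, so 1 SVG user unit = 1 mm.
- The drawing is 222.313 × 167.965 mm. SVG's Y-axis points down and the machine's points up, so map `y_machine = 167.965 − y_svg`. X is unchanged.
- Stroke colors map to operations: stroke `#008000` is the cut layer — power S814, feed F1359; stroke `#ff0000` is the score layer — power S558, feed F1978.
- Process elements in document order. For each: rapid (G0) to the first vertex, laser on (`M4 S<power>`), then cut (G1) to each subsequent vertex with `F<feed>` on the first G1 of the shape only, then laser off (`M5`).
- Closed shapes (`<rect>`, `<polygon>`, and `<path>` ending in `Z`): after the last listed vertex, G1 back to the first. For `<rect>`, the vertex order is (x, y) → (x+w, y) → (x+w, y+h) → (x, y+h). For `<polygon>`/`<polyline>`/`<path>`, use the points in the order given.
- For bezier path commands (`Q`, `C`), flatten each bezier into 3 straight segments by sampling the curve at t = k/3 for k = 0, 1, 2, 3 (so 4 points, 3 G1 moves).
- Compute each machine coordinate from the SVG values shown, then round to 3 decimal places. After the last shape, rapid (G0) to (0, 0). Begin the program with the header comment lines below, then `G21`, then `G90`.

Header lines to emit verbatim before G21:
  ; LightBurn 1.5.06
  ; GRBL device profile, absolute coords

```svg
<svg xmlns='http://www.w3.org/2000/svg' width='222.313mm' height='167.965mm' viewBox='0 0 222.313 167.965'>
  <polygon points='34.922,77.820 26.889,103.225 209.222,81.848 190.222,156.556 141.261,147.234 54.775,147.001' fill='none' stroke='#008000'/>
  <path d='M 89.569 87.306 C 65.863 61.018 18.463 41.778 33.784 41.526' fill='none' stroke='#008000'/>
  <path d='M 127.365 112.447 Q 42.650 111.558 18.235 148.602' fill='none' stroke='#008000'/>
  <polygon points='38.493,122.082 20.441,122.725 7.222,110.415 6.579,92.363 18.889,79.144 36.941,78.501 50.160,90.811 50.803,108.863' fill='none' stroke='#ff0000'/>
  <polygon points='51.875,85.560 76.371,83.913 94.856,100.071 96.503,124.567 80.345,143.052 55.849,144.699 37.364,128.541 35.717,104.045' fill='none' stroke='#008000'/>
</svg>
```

Since the viewBox matches the mm dimensions, user units are millimetres directly. The only transform is the Y-flip y_m = 167.965 − y_svg.

Shape 1 is a closed polygon drawn with `<polygon>`. Its stroke #008000 means cut at S814, F1359. After flipping Y the toolpath is (34.922,90.145) → (26.889,64.740) → (209.222,86.117) → (190.222,11.409) → (141.261,20.731) → (54.775,20.964) → (34.922,90.145), returning to the start.

Shape 2 is a cubic bezier drawn with `<path>`. Its stroke #008000 means cut at S814, F1359. After flipping Y the toolpath is (89.569,80.659) → (61.166,104.155) → (36.169,120.300) → (33.784,126.439).

Shape 3 is a quadratic bezier drawn with `<path>`. Its stroke #008000 means cut at S814, F1359. After flipping Y the toolpath is (127.365,55.518) → (77.588,51.896) → (41.212,39.844) → (18.235,19.363).

Shape 4 is a regular polygon drawn with `<polygon>`. Its stroke #ff0000 means score at S558, F1978. After flipping Y the toolpath is (38.493,45.883) → (20.441,45.240) → (7.222,57.550) → (6.579,75.602) → (18.889,88.821) → (36.941,89.464) → (50.160,77.154) → (50.803,59.102) → (38.493,45.883), returning to the start.

Shape 5 is a regular polygon drawn with `<polygon>`. Its stroke #008000 means cut at S814, F1359. After flipping Y the toolpath is (51.875,82.405) → (76.371,84.052) → (94.856,67.894) → (96.503,43.398) → (80.345,24.913) → (55.849,23.266) → (37.364,39.424) → (35.717,63.920) → (51.875,82.405), returning to the start.

; LightBurn 1.5.06
; GRBL device profile, absolute coords
G21
G90
G0 X34.922 Y90.145
M4 S814
G1 X26.889 Y64.740 F1359
G1 X209.222 Y86.117
G1 X190.222 Y11.409
G1 X141.261 Y20.731
G1 X54.775 Y20.964
G1 X34.922 Y90.145
M5
G0 X89.569 Y80.659
M4 S814
G1 X61.166 Y104.155 F1359
G1 X36.169 Y120.300
G1 X33.784 Y126.439
M5
G0 X127.365 Y55.518
M4 S814
G1 X77.588 Y51.896 F1359
G1 X41.212 Y39.844
G1 X18.235 Y19.363
M5
G0 X38.493 Y45.883
M4 S558
G1 X20.441 Y45.240 F1978
G1 X7.222 Y57.550
G1 X6.579 Y75.602
G1 X18.889 Y88.821
G1 X36.941 Y89.464
G1 X50.160 Y77.154
G1 X50.803 Y59.102
G1 X38.493 Y45.883
M5
G0 X51.875 Y82.405
M4 S814
G1 X76.371 Y84.052 F1359
G1 X94.856 Y67.894
G1 X96.503 Y43.398
G1 X80.345 Y24.913
G1 X55.849 Y23.266
G1 X37.364 Y39.424
G1 X35.717 Y63.920
G1 X51.875 Y82.405
M5
G0 X0.000 Y0.000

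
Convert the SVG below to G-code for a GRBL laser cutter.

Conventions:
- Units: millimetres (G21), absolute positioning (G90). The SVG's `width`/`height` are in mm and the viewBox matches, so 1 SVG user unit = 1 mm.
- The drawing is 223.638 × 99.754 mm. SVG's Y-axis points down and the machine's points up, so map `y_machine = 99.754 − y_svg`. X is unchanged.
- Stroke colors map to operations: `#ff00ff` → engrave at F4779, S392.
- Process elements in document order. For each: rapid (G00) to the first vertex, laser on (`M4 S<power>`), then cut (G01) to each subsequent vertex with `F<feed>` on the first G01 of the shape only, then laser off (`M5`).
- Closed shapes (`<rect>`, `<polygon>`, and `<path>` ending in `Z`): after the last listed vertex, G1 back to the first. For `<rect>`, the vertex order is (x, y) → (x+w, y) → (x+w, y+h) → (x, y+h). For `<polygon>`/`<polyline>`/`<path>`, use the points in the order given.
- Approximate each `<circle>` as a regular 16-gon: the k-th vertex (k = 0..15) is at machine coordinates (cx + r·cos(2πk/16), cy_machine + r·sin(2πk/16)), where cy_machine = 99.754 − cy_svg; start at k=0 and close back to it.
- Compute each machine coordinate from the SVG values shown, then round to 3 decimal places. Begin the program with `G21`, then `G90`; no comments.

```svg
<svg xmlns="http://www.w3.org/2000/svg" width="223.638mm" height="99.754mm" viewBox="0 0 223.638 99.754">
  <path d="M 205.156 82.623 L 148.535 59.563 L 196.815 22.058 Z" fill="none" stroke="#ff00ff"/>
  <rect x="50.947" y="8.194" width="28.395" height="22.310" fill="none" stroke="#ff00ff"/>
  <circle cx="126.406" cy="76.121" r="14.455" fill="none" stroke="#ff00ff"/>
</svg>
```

Since the viewBox matches the mm dimensions, user units are millimetres directly. The only transform is the Y-flip y_m = 99.754 − y_svg.

Shape 1 is a regular polygon drawn with `<path>`. Its stroke #ff00ff means engrave at S392, F4779. After flipping Y the toolpath is (205.156,17.131) → (148.535,40.191) → (196.815,77.696) → (205.156,17.131), returning to the start.

Shape 2 is a rectangle drawn with `<rect>`. Its stroke #ff00ff means engrave at S392, F4779. After flipping Y the toolpath is (50.947,91.560) → (79.342,91.560) → (79.342,69.250) → (50.947,69.250) → (50.947,91.560), returning to the start.

Shape 3 is a circle drawn with `<circle>`. Its stroke #ff00ff means engrave at S392, F4779. After flipping Y the toolpath is (140.861,23.633) → (139.761,29.165) → (136.627,33.854) → (131.938,36.988) → (126.406,38.088) → (120.874,36.988) → (116.185,33.854) → (113.051,29.165) → (111.951,23.633) → (113.051,18.101) → (116.185,13.412) → (120.874,10.278) → (126.406,9.178) → (131.938,10.278) → (136.627,13.412) → (139.761,18.101) → (140.861,23.633), returning to the start.

G21
G90
G00 X205.156 Y17.131
M4 S392
G01 X148.535 Y40.191 F4779
G01 X196.815 Y77.696
G01 X205.156 Y17.131
M5
G00 X50.947 Y91.560
M4 S392
G01 X79.342 Y91.560 F4779
G01 X79.342 Y69.250
G01 X50.947 Y69.250
G01 X50.947 Y91.560
M5
G00 X140.861 Y23.633
M4 S392
G01 X139.761 Y29.165 F4779
G01 X136.627 Y33.854
G01 X131.938 Y36.988
G01 X126.406 Y38.088
G01 X120.874 Y36.988
G01 X116.185 Y33.854
G01 X113.051 Y29.165
G01 X111.951 Y23.633
G01 X113.051 Y18.101
G01 X116.185 Y13.412
G01 X120.874 Y10.278
G01 X126.406 Y9.178
G01 X131.938 Y10.278
G01 X136.627 Y13.412
G01 X139.761 Y18.101
G01 X140.861 Y23.633
M5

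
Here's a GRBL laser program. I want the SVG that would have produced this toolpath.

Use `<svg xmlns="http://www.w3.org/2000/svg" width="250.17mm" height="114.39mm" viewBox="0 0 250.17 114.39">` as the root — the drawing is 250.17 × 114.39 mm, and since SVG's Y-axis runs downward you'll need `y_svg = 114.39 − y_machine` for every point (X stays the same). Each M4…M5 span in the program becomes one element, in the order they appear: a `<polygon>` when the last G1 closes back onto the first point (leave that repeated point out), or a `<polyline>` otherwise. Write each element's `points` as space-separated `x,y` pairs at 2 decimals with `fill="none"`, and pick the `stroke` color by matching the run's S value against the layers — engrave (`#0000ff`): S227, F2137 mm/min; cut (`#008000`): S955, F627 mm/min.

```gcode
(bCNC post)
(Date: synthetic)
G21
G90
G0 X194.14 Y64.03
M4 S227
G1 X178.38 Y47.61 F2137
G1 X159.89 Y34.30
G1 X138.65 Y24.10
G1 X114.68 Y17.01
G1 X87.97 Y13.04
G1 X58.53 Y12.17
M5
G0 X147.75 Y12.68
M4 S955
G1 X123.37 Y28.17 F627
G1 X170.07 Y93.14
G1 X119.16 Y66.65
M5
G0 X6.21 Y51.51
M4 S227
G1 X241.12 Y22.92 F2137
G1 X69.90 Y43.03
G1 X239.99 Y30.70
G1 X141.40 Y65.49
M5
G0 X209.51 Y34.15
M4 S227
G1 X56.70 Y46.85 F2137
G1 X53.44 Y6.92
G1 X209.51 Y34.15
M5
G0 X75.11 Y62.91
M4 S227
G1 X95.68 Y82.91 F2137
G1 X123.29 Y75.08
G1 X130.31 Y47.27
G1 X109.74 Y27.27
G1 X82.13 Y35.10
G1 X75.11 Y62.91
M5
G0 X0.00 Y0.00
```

Each laser-on run becomes one SVG element. Flip Y back into SVG space with y_svg = 114.39 − y_machine.

Run 1: the run's S227 means `#0000ff` (engrave). The run is open, so emit a `<polyline>` with points (Y-flipped): 194.14,50.36 178.38,66.78 159.89,80.09 138.65,90.29 114.68,97.38 87.97,101.35 58.53,102.22.

Run 2: S955 ⇒ cut layer `#008000`. The run is open, so emit a `<polyline>` with points (Y-flipped): 147.75,101.71 123.37,86.22 170.07,21.25 119.16,47.74.

Run 3: power S227 maps to stroke `#0000ff` (engrave). The run is open, so emit a `<polyline>` with points (Y-flipped): 6.21,62.88 241.12,91.47 69.90,71.36 239.99,83.69 141.40,48.90.

Run 4: power S227 maps to stroke `#0000ff` (engrave). The run returns to its start, so emit a `<polygon>` with points (Y-flipped): 209.51,80.24 56.70,67.54 53.44,107.47.

Run 5: the run's S227 means `#0000ff` (engrave). The run returns to its start, so emit a `<polygon>` with points (Y-flipped): 75.11,51.48 95.68,31.48 123.29,39.31 130.31,67.12 109.74,87.12 82.13,79.29.

<svg xmlns="http://www.w3.org/2000/svg" width="250.17mm" height="114.39mm" viewBox="0 0 250.17 114.39">
  <polyline points="194.14,50.36 178.38,66.78 159.89,80.09 138.65,90.29 114.68,97.38 87.97,101.35 58.53,102.22" fill="none" stroke="#0000ff"/>
  <polyline points="147.75,101.71 123.37,86.22 170.07,21.25 119.16,47.74" fill="none" stroke="#008000"/>
  <polyline points="6.21,62.88 241.12,91.47 69.90,71.36 239.99,83.69 141.40,48.90" fill="none" stroke="#0000ff"/>
  <polygon points="209.51,80.24 56.70,67.54 53.44,107.47" fill="none" stroke="#0000ff"/>
  <polygon points="75.11,51.48 95.68,31.48 123.29,39.31 130.31,67.12 109.74,87.12 82.13,79.29" fill="none" stroke="#0000ff"/>
</svg>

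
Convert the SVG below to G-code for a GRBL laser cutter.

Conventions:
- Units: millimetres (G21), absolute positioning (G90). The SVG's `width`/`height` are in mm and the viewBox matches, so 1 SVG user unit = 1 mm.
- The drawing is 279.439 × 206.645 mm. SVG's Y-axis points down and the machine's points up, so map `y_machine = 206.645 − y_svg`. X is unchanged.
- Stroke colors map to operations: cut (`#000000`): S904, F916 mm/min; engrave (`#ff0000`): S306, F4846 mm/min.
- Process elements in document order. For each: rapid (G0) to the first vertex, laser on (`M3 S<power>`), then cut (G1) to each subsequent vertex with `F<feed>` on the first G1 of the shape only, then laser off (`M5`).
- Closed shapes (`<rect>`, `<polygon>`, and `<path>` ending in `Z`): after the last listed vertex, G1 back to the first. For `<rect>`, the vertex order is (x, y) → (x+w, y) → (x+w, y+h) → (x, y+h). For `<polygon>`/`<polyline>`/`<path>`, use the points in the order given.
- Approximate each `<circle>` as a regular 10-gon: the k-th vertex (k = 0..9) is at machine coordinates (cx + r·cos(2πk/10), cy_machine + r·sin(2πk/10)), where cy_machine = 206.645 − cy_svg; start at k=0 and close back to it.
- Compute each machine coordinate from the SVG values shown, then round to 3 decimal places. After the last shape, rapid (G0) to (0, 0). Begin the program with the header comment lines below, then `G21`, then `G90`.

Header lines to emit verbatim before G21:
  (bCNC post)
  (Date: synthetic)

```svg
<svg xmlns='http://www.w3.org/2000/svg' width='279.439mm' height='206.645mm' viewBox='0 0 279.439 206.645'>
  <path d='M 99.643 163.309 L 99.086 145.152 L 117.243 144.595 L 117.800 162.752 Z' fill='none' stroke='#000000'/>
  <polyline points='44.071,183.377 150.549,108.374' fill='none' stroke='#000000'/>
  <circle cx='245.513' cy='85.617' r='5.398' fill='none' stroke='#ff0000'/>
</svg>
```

Since the viewBox matches the mm dimensions, user units are millimetres directly. The only transform is the Y-flip y_m = 206.645 − y_svg.

Shape 1 is a regular polygon drawn with `<path>`. Its stroke #000000 means cut at S904, F916. After flipping Y the toolpath is (99.643,43.336) → (99.086,61.493) → (117.243,62.050) → (117.800,43.893) → (99.643,43.336), returning to the start.

Shape 2 is a line segment drawn with `<polyline>`. Its stroke #000000 means cut at S904, F916. After flipping Y the toolpath is (44.071,23.268) → (150.549,98.271).

Shape 3 is a circle drawn with `<circle>`. Its stroke #ff0000 means engrave at S306, F4846. After flipping Y the toolpath is (250.911,121.028) → (249.880,124.201) → (247.181,126.162) → (243.845,126.162) → (241.146,124.201) → (240.115,121.028) → (241.146,117.855) → (243.845,115.894) → (247.181,115.894) → (249.880,117.855) → (250.911,121.028), returning to the start.

(bCNC post)
(Date: synthetic)
G21
G90
G0 X99.643 Y43.336
M3 S904
G1 X99.086 Y61.493 F916
G1 X117.243 Y62.050
G1 X117.800 Y43.893
G1 X99.643 Y43.336
M5
G0 X44.071 Y23.268
M3 S904
G1 X150.549 Y98.271 F916
M5
G0 X250.911 Y121.028
M3 S306
G1 X249.880 Y124.201 F4846
G1 X247.181 Y126.162
G1 X243.845 Y126.162
G1 X241.146 Y124.201
G1 X240.115 Y121.028
G1 X241.146 Y117.855
G1 X243.845 Y115.894
G1 X247.181 Y115.894
G1 X249.880 Y117.855
G1 X250.911 Y121.028
M5
G0 X0.000 Y0.000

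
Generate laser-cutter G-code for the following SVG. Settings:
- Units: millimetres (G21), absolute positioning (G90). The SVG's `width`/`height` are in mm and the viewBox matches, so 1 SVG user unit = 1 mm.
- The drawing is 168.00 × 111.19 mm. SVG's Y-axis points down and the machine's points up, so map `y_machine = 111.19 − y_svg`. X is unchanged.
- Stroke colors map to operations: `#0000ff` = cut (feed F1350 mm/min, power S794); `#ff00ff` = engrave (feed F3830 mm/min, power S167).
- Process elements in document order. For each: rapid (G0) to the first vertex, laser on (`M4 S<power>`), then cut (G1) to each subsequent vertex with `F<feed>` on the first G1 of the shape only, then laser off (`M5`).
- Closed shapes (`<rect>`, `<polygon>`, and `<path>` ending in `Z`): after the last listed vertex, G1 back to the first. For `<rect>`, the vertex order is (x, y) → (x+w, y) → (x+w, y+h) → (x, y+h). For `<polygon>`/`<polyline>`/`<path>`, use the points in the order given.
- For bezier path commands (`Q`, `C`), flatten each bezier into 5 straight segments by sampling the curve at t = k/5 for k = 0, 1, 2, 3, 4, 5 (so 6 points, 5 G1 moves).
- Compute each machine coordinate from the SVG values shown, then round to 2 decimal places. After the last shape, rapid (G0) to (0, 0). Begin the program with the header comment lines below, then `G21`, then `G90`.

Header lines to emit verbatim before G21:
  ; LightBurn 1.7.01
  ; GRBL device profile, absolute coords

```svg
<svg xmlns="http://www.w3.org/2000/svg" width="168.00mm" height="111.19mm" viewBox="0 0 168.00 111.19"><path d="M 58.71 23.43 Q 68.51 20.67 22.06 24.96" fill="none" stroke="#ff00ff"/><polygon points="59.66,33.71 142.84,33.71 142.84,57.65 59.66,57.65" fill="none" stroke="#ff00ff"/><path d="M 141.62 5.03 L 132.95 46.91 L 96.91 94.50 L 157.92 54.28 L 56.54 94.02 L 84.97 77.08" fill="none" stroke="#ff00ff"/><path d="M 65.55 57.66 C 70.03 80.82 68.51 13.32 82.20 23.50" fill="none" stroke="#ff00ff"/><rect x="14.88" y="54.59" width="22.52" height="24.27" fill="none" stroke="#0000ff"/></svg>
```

Since the viewBox matches the mm dimensions, user units are millimetres directly. The only transform is the Y-flip y_m = 111.19 − y_svg.

Shape 1 is a quadratic bezier drawn with `<path>`. Its stroke #ff00ff means engrave at S167, F3830. After flipping Y the toolpath is (58.71,87.76) → (60.38,88.58) → (57.55,88.84) → (50.22,88.53) → (38.39,87.66) → (22.06,86.23).

Shape 2 is a rectangle drawn with `<polygon>`. Its stroke #ff00ff means engrave at S167, F3830. After flipping Y the toolpath is (59.66,77.48) → (142.84,77.48) → (142.84,53.54) → (59.66,53.54) → (59.66,77.48), returning to the start.

Shape 3 is a open polyline drawn with `<path>`. Its stroke #ff00ff means engrave at S167, F3830. After flipping Y the toolpath is (141.62,106.16) → (132.95,64.28) → (96.91,16.69) → (157.92,56.91) → (56.54,17.17) → (84.97,34.11).

Shape 4 is a cubic bezier drawn with `<path>`. Its stroke #ff00ff means engrave at S167, F3830. After flipping Y the toolpath is (65.55,53.53) → (67.69,49.17) → (69.40,58.48) → (71.72,73.39) → (75.64,85.82) → (82.20,87.69).

Shape 5 is a rectangle drawn with `<rect>`. Its stroke #0000ff means cut at S794, F1350. After flipping Y the toolpath is (14.88,56.60) → (37.40,56.60) → (37.40,32.33) → (14.88,32.33) → (14.88,56.60), returning to the start.

; LightBurn 1.7.01
; GRBL device profile, absolute coords
G21
G90
G0 X58.71 Y87.76
M4 S167
G1 X60.38 Y88.58 F3830
G1 X57.55 Y88.84
G1 X50.22 Y88.53
G1 X38.39 Y87.66
G1 X22.06 Y86.23
M5
G0 X59.66 Y77.48
M4 S167
G1 X142.84 Y77.48 F3830
G1 X142.84 Y53.54
G1 X59.66 Y53.54
G1 X59.66 Y77.48
M5
G0 X141.62 Y106.16
M4 S167
G1 X132.95 Y64.28 F3830
G1 X96.91 Y16.69
G1 X157.92 Y56.91
G1 X56.54 Y17.17
G1 X84.97 Y34.11
M5
G0 X65.55 Y53.53
M4 S167
G1 X67.69 Y49.17 F3830
G1 X69.40 Y58.48
G1 X71.72 Y73.39
G1 X75.64 Y85.82
G1 X82.20 Y87.69
M5
G0 X14.88 Y56.60
M4 S794
G1 X37.40 Y56.60 F1350
G1 X37.40 Y32.33
G1 X14.88 Y32.33
G1 X14.88 Y56.60
M5
G0 X0.00 Y0.00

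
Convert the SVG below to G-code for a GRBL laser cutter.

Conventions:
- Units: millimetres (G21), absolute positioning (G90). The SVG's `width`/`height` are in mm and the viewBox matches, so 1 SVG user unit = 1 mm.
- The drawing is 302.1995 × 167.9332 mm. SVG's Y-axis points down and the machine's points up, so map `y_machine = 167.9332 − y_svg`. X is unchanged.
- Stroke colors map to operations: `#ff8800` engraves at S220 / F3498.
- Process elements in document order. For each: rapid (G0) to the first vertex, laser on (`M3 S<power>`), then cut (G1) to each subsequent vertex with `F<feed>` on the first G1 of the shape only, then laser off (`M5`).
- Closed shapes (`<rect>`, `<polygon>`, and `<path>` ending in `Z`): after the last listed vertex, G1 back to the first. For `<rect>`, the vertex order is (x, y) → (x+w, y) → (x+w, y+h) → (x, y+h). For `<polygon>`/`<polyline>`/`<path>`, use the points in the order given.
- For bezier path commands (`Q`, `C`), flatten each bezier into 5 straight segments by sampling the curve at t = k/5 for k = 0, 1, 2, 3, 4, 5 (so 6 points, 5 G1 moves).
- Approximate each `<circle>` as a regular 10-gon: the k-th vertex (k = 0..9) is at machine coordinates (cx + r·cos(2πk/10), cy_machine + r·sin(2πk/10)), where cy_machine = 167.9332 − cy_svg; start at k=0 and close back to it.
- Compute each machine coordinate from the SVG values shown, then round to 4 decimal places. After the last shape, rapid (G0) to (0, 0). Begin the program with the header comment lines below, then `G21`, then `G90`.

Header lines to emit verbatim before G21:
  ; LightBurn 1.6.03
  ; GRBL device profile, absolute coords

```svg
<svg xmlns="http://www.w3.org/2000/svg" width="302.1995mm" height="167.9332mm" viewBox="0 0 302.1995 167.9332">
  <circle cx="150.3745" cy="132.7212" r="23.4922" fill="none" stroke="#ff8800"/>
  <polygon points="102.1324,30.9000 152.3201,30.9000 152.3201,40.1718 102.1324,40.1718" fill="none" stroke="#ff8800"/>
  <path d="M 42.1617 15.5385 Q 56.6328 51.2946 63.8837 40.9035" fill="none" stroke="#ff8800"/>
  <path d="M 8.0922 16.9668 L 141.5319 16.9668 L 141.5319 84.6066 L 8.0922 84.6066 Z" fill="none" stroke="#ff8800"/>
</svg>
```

viewBox `0 0 302.1995 167.9332` with mm width/height → 1 unit = 1 mm. Flip: y_m = 167.9332 − y_svg.

**Shape 1** — `<circle>` circle, stroke `#ff8800` → engrave (S220, F3498). Machine vertices: (173.8667,35.2120) → (169.3801,49.0204) → (157.6340,57.5544) → (143.1150,57.5544) → (131.3689,49.0204) → (126.8823,35.2120) → (131.3689,21.4036) → (143.1150,12.8696) → (157.6340,12.8696) → (169.3801,21.4036) → (173.8667,35.2120). Closed: final G1 returns to the first vertex.

**Shape 2** — `<polygon>` rectangle, stroke `#ff8800` → engrave (S220, F3498). Machine vertices: (102.1324,137.0332) → (152.3201,137.0332) → (152.3201,127.7614) → (102.1324,127.7614) → (102.1324,137.0332). Closed: final G1 returns to the first vertex.

**Shape 3** — `<path>` quadratic bezier, stroke `#ff8800` → engrave (S220, F3498). Control points (SVG): P0=(42.1617,15.5385), P1=(56.6328,51.2946), P2=(63.8837,40.9035); sampled at t=k/5. Machine vertices: (42.1617,152.3947) → (47.6613,139.9381) → (52.5833,131.1734) → (56.9277,126.1004) → (60.6945,124.7191) → (63.8837,127.0297). Open path.

**Shape 4** — `<path>` rectangle, stroke `#ff8800` → engrave (S220, F3498). Machine vertices: (8.0922,150.9664) → (141.5319,150.9664) → (141.5319,83.3266) → (8.0922,83.3266) → (8.0922,150.9664). Closed: final G1 returns to the first vertex.

; LightBurn 1.6.03
; GRBL device profile, absolute coords
G21
G90
G0 X173.8667 Y35.2120
M3 S220
G1 X169.3801 Y49.0204 F3498
G1 X157.6340 Y57.5544
G1 X143.1150 Y57.5544
G1 X131.3689 Y49.0204
G1 X126.8823 Y35.2120
G1 X131.3689 Y21.4036
G1 X143.1150 Y12.8696
G1 X157.6340 Y12.8696
G1 X169.3801 Y21.4036
G1 X173.8667 Y35.2120
M5
G0 X102.1324 Y137.0332
M3 S220
G1 X152.3201 Y137.0332 F3498
G1 X152.3201 Y127.7614
G1 X102.1324 Y127.7614
G1 X102.1324 Y137.0332
M5
G0 X42.1617 Y152.3947
M3 S220
G1 X47.6613 Y139.9381 F3498
G1 X52.5833 Y131.1734
G1 X56.9277 Y126.1004
G1 X60.6945 Y124.7191
G1 X63.8837 Y127.0297
M5
G0 X8.0922 Y150.9664
M3 S220
G1 X141.5319 Y150.9664 F3498
G1 X141.5319 Y83.3266
G1 X8.0922 Y83.3266
G1 X8.0922 Y150.9664
M5
G0 X0.0000 Y0.0000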